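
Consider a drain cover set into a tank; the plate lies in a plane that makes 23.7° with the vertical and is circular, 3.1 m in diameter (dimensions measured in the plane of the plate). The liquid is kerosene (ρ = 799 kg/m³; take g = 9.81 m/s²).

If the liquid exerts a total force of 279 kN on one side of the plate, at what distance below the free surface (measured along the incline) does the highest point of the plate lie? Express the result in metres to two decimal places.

γ = ρg = 799 × 9.81 / 1000 = 7.83819 kN/m³.
A = π(1.55)² = 7.54768 m².
From F = γ·h_c·A, the centroid depth is h_c = 279/(7.83819 × 7.54768) = 4.71601 m.
The plate makes 23.7° with the vertical, i.e. θ = 90° − 23.7° = 66.3° to the horizontal. Measuring y along the incline from the free-surface line, vertical depth h = y·sinθ with sinθ = 0.915663.
Along the incline, y_c = h_c/sinθ = 4.71601/0.915663 = 5.15038 m.
The centroid is at the centre, 1.55 m below the top of the plate, so the highest point sits at y_top = 5.15038 − 1.55 = 3.60038 m along the incline.

y_top ≈ 3.60 m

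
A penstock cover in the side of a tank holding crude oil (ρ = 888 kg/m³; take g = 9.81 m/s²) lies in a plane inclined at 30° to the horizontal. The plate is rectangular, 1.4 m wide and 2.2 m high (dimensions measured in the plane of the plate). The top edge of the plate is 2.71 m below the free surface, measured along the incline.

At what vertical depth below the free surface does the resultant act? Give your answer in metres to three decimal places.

h_p = 1.958 m

γ = ρg = 888 × 9.81 / 1000 = 8.71128 kN/m³.
Let θ = 30° be the plate's angle to the horizontal; measure y along the incline from where the plane meets the free surface. Vertical depth h = y·sinθ with sinθ = 0.500000.
The centroid lies 2.2/2 = 1.1 m below the top edge, so y_c = 2.71 + 1.1 = 3.81 m and h_c = 3.81 × 0.500000 = 1.905 m.
A = 1.4 × 2.2 = 3.08 m².
Resultant F = γ·h_c·A = 8.71128 × 1.905 × 3.08 = 51.1126 kN.
I_c = b·h³/12 = 1.4 × 2.2³/12 = 1.24227 m⁴.
Centre of pressure: y_p = y_c + I_c/(y_c·A) = 3.81 + 1.24227/(3.81 × 3.08) = 3.81 + 0.105862 = 3.91586 m along the plane.
Vertically, h_p = y_p·sinθ = 3.91586 × 0.500000 = 1.95793 m.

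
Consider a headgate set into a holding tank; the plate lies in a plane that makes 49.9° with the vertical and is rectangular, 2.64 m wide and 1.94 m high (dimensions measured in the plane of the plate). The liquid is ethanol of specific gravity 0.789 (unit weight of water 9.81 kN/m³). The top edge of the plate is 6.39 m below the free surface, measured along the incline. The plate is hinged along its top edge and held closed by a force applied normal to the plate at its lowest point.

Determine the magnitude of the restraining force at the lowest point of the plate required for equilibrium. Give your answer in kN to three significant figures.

γ = 0.789 × 9.81 = 7.74009 kN/m³.
The plate makes 49.9° with the vertical, i.e. θ = 90° − 49.9° = 40.1° to the horizontal. Measuring y along the incline from the free-surface line, vertical depth h = y·sinθ with sinθ = 0.644124.
The centroid lies 1.94/2 = 0.97 m below the top edge, so y_c = 6.39 + 0.97 = 7.36 m and h_c = 7.36 × 0.644124 = 4.74075 m.
A = 2.64 × 1.94 = 5.1216 m².
Resultant F = γ·h_c·A = 7.74009 × 4.74075 × 5.1216 = 187.931 kN.
I_c = b·h³/12 = 2.64 × 1.94³/12 = 1.6063 m⁴.
Centre of pressure: y_p = y_c + I_c/(y_c·A) = 7.36 + 1.6063/(7.36 × 5.1216) = 7.36 + 0.0426131 = 7.40261 m along the plane.
The resultant acts 0.97 + 0.0426131 = 1.01261 m (along the plate) below the hinge at the top edge, so the moment about the hinge is M = F × 1.01261 = 187.931 × 1.01261 = 190.301 kN·m.
A normal force at the bottom, 1.94 m from the hinge, must supply this moment: P = 190.301/1.94 = 98.0933 kN.

P ≈ 98.1 kN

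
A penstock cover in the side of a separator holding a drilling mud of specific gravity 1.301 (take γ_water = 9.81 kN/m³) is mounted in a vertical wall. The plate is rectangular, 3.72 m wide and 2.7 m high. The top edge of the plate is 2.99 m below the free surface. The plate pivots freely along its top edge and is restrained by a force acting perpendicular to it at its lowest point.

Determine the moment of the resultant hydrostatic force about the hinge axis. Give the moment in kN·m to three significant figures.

M ≈ 829 kN·m

γ = 1.301 × 9.81 = 12.76281 kN/m³.
The centroid lies 2.7/2 = 1.35 m below the top edge, so the centroid depth is h_c = 2.99 + 1.35 = 4.34 m.
A = 3.72 × 2.7 = 10.044 m².
Resultant F = γ·h_c·A = 12.76281 × 4.34 × 10.044 = 556.343 kN.
I_c = b·h³/12 = 3.72 × 2.7³/12 = 6.10173 m⁴.
Centre of pressure: y_p = y_c + I_c/(y_c·A) = 4.34 + 6.10173/(4.34 × 10.044) = 4.34 + 0.139977 = 4.47998 m along the plane.
The resultant acts 1.35 + 0.139977 = 1.48998 m (along the plate) below the hinge at the top edge, so the moment about the hinge is M = F × 1.48998 = 556.343 × 1.48998 = 828.94 kN·m.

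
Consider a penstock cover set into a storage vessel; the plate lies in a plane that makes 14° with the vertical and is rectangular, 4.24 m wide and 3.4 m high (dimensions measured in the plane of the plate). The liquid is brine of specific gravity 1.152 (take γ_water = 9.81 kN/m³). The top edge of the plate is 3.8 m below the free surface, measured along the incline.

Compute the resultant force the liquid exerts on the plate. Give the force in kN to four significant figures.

γ = 1.152 × 9.81 = 11.30112 kN/m³.
The plate makes 14° with the vertical, i.e. θ = 90° − 14° = 76° to the horizontal. Measuring y along the incline from the free-surface line, vertical depth h = y·sinθ with sinθ = 0.970296.
The centroid lies 3.4/2 = 1.7 m below the top edge, so y_c = 3.8 + 1.7 = 5.5 m and h_c = 5.5 × 0.970296 = 5.33663 m.
A = 4.24 × 3.4 = 14.416 m².
Resultant F = γ·h_c·A = 11.30112 × 5.33663 × 14.416 = 869.427 kN.

F ≈ 869.4 kN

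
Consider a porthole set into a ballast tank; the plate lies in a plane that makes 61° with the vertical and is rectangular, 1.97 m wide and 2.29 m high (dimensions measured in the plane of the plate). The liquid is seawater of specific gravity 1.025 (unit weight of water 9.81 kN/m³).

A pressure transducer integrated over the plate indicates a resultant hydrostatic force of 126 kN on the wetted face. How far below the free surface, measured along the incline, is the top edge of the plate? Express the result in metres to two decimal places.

y_top ≈ 4.58 m

γ = 1.025 × 9.81 = 10.05525 kN/m³.
A = 1.97 × 2.29 = 4.5113 m².
From F = γ·h_c·A, the centroid depth is h_c = 126/(10.05525 × 4.5113) = 2.77764 m.
The plate makes 61° with the vertical, i.e. θ = 90° − 61° = 29° to the horizontal. Measuring y along the incline from the free-surface line, vertical depth h = y·sinθ with sinθ = 0.484810.
Along the incline, y_c = h_c/sinθ = 2.77764/0.484810 = 5.72934 m.
The centroid lies 2.29/2 = 1.145 m below the top edge, so the top edge sits at y_top = 5.72934 − 1.145 = 4.58434 m along the incline.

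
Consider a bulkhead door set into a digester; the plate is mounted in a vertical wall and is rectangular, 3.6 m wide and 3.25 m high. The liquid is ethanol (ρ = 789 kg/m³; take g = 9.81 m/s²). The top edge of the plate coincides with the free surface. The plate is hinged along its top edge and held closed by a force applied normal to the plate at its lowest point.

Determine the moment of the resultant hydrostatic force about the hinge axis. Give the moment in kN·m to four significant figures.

M ≈ 318.8 kN·m

γ = ρg = 789 × 9.81 / 1000 = 7.74009 kN/m³.
The centroid lies 3.25/2 = 1.625 m below the top edge, so the centroid depth is h_c = 1.625 m.
A = 3.6 × 3.25 = 11.7 m².
Resultant F = γ·h_c·A = 7.74009 × 1.625 × 11.7 = 147.158 kN.
I_c = b·h³/12 = 3.6 × 3.25³/12 = 10.2984 m⁴.
Centre of pressure: y_p = y_c + I_c/(y_c·A) = 1.625 + 10.2984/(1.625 × 11.7) = 1.625 + 0.541665 = 2.16667 m along the plane.
The resultant acts 1.625 + 0.541665 = 2.16667 m (along the plate) below the hinge at the top edge, so the moment about the hinge is M = F × 2.16667 = 147.158 × 2.16667 = 318.843 kN·m.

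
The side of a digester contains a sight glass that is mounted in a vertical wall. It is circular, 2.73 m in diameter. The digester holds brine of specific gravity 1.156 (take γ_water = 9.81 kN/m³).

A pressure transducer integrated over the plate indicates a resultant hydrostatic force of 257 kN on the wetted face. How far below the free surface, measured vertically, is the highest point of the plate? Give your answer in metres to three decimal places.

d_top ≈ 2.507 m

γ = 1.156 × 9.81 = 11.34036 kN/m³.
A = π(1.365)² = 5.85349 m².
From F = γ·h_c·A, the centroid depth is h_c = 257/(11.34036 × 5.85349) = 3.87161 m.
The centroid is at the centre, 1.365 m below the top of the plate, so the highest point sits at h_top = 3.87161 − 1.365 = 2.50661 m below the surface.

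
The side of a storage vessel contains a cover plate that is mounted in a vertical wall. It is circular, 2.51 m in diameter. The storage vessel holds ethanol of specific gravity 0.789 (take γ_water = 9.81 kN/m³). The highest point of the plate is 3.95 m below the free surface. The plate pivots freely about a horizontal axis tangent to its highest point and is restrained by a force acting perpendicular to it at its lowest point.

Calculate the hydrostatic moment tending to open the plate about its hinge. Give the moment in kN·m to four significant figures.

M ≈ 265.3 kN·m

γ = 0.789 × 9.81 = 7.74009 kN/m³.
The centroid is at the centre, 1.255 m below the top of the plate, so the centroid depth is h_c = 3.95 + 1.255 = 5.205 m.
A = π(1.255)² = 4.94809 m².
Resultant F = γ·h_c·A = 7.74009 × 5.205 × 4.94809 = 199.345 kN.
I_c = πr⁴/4 = π × 1.255⁴/4 = 1.94834 m⁴.
Centre of pressure: y_p = y_c + I_c/(y_c·A) = 5.205 + 1.94834/(5.205 × 4.94809) = 5.205 + 0.0756496 = 5.28065 m along the plane.
The resultant acts 1.255 + 0.0756496 = 1.33065 m (along the plate) below the hinge at the top edge, so the moment about the hinge is M = F × 1.33065 = 199.345 × 1.33065 = 265.258 kN·m.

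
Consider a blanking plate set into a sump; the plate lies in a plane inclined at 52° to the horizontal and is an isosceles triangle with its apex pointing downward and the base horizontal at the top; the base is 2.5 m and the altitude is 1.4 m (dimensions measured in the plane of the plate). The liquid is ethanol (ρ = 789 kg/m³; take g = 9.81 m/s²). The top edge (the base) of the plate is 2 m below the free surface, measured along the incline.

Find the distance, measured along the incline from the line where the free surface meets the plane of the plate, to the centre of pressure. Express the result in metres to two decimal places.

γ = ρg = 789 × 9.81 / 1000 = 7.74009 kN/m³.
Let θ = 52° be the plate's angle to the horizontal; measure y along the incline from where the plane meets the free surface. Vertical depth h = y·sinθ with sinθ = 0.788011.
With the apex down, the centroid sits h/3 = 1.4/3 = 0.466667 m below the base (the top edge), so y_c = 2 + 0.466667 = 2.46667 m and h_c = 2.46667 × 0.788011 = 1.94376 m.
A = ½ × 2.5 × 1.4 = 1.75 m².
Resultant F = γ·h_c·A = 7.74009 × 1.94376 × 1.75 = 26.3285 kN.
I_c = b·h³/36 = 2.5 × 1.4³/36 = 0.190556 m⁴.
Centre of pressure: y_p = y_c + I_c/(y_c·A) = 2.46667 + 0.190556/(2.46667 × 1.75) = 2.46667 + 0.0441442 = 2.51081 m along the plane.

y_p = 2.51 m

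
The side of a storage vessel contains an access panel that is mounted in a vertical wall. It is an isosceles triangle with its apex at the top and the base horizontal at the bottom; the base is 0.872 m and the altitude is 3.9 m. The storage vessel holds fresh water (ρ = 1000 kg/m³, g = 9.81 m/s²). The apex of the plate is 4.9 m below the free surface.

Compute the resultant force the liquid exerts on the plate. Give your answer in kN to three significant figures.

γ = ρg = 1000 × 9.81 = 9810 N/m³ = 9.81 kN/m³.
With the apex up, the centroid sits 2h/3 = 2 × 3.9/3 = 2.6 m below the apex, so the centroid depth is h_c = 4.9 + 2.6 = 7.5 m.
A = ½ × 0.872 × 3.9 = 1.7004 m².
Resultant F = γ·h_c·A = 9.81 × 7.5 × 1.7004 = 125.107 kN.

F ≈ 125 kN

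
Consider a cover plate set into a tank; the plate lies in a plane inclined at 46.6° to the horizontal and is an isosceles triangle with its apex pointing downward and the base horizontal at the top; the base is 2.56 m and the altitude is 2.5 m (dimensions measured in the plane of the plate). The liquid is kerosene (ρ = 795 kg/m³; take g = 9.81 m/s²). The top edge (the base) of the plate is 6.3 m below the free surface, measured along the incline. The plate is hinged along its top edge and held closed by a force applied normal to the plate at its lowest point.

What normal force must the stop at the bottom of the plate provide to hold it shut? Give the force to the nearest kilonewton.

γ = ρg = 795 × 9.81 / 1000 = 7.79895 kN/m³.
Let θ = 46.6° be the plate's angle to the horizontal; measure y along the incline from where the plane meets the free surface. Vertical depth h = y·sinθ with sinθ = 0.726575.
With the apex down, the centroid sits h/3 = 2.5/3 = 0.833333 m below the base (the top edge), so y_c = 6.3 + 0.833333 = 7.13333 m and h_c = 7.13333 × 0.726575 = 5.1829 m.
A = ½ × 2.56 × 2.5 = 3.2 m².
Resultant F = γ·h_c·A = 7.79895 × 5.1829 × 3.2 = 129.348 kN.
I_c = b·h³/36 = 2.56 × 2.5³/36 = 1.11111 m⁴.
Centre of pressure: y_p = y_c + I_c/(y_c·A) = 7.13333 + 1.11111/(7.13333 × 3.2) = 7.13333 + 0.048676 = 7.18201 m along the plane.
The resultant acts 0.833333 + 0.048676 = 0.882009 m (along the plate) below the hinge at the top edge, so the moment about the hinge is M = F × 0.882009 = 129.348 × 0.882009 = 114.086 kN·m.
A normal force at the bottom, 2.5 m from the hinge, must supply this moment: P = 114.086/2.5 = 45.6344 kN.

P ≈ 46 kN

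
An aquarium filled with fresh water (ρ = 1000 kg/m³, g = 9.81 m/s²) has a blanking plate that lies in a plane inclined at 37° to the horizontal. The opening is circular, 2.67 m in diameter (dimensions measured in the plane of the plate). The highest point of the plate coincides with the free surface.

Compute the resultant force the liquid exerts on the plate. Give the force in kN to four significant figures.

F ≈ 44.13 kN

γ = ρg = 1000 × 9.81 = 9810 N/m³ = 9.81 kN/m³.
Let θ = 37° be the plate's angle to the horizontal; measure y along the incline from where the plane meets the free surface. Vertical depth h = y·sinθ with sinθ = 0.601815.
The centroid is at the centre, 1.335 m below the top of the plate, so y_c = 1.335 m and h_c = 1.335 × 0.601815 = 0.803423 m.
A = π(1.335)² = 5.59902 m².
Resultant F = γ·h_c·A = 9.81 × 0.803423 × 5.59902 = 44.1291 kN.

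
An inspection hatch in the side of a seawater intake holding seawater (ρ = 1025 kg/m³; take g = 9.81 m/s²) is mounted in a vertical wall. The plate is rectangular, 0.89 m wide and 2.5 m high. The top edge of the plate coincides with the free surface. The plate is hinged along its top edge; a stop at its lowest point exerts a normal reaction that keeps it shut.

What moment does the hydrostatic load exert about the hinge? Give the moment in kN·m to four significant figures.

M ≈ 46.61 kN·m

γ = ρg = 1025 × 9.81 / 1000 = 10.05525 kN/m³.
The centroid lies 2.5/2 = 1.25 m below the top edge, so the centroid depth is h_c = 1.25 m.
A = 0.89 × 2.5 = 2.225 m².
Resultant F = γ·h_c·A = 10.05525 × 1.25 × 2.225 = 27.9662 kN.
I_c = b·h³/12 = 0.89 × 2.5³/12 = 1.15885 m⁴.
Centre of pressure: y_p = y_c + I_c/(y_c·A) = 1.25 + 1.15885/(1.25 × 2.225) = 1.25 + 0.416665 = 1.66667 m along the plane.
The resultant acts 1.25 + 0.416665 = 1.66667 m (along the plate) below the hinge at the top edge, so the moment about the hinge is M = F × 1.66667 = 27.9662 × 1.66667 = 46.6104 kN·m.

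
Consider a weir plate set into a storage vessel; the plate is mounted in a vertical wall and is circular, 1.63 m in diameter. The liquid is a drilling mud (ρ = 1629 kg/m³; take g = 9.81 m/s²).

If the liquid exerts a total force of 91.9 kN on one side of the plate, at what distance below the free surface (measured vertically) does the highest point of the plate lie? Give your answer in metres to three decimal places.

d_top ≈ 1.941 m

γ = ρg = 1629 × 9.81 / 1000 = 15.98049 kN/m³.
A = π(0.815)² = 2.08672 m².
From F = γ·h_c·A, the centroid depth is h_c = 91.9/(15.98049 × 2.08672) = 2.75589 m.
The centroid is at the centre, 0.815 m below the top of the plate, so the highest point sits at h_top = 2.75589 − 0.815 = 1.94089 m below the surface.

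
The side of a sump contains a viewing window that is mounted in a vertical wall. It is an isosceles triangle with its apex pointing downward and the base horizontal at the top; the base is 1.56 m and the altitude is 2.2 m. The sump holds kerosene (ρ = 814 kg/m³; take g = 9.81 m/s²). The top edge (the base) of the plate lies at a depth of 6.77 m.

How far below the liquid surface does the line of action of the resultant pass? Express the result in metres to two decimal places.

γ = ρg = 814 × 9.81 / 1000 = 7.98534 kN/m³.
With the apex down, the centroid sits h/3 = 2.2/3 = 0.733333 m below the base (the top edge), so the centroid depth is h_c = 6.77 + 0.733333 = 7.50333 m.
A = ½ × 1.56 × 2.2 = 1.716 m².
Resultant F = γ·h_c·A = 7.98534 × 7.50333 × 1.716 = 102.817 kN.
I_c = b·h³/36 = 1.56 × 2.2³/36 = 0.461413 m⁴.
Centre of pressure: y_p = y_c + I_c/(y_c·A) = 7.50333 + 0.461413/(7.50333 × 1.716) = 7.50333 + 0.0358359 = 7.53917 m along the plane.

h_p = 7.54 m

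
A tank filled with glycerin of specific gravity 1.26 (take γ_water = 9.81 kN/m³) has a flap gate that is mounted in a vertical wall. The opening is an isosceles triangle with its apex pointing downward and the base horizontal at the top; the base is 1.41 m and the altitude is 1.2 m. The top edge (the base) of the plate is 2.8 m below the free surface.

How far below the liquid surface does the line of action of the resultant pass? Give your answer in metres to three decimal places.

γ = 1.26 × 9.81 = 12.3606 kN/m³.
With the apex down, the centroid sits h/3 = 1.2/3 = 0.4 m below the base (the top edge), so the centroid depth is h_c = 2.8 + 0.4 = 3.2 m.
A = ½ × 1.41 × 1.2 = 0.846 m².
Resultant F = γ·h_c·A = 12.3606 × 3.2 × 0.846 = 33.4626 kN.
I_c = b·h³/36 = 1.41 × 1.2³/36 = 0.06768 m⁴.
Centre of pressure: y_p = y_c + I_c/(y_c·A) = 3.2 + 0.06768/(3.2 × 0.846) = 3.2 + 0.025 = 3.225 m along the plane.

h_p = 3.225 m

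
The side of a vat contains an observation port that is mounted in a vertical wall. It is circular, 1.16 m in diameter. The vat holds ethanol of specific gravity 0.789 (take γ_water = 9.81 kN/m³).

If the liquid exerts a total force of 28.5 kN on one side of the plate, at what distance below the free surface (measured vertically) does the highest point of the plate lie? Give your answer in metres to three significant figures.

d_top ≈ 2.90 m

γ = 0.789 × 9.81 = 7.74009 kN/m³.
A = π(0.58)² = 1.05683 m².
From F = γ·h_c·A, the centroid depth is h_c = 28.5/(7.74009 × 1.05683) = 3.48412 m.
The centroid is at the centre, 0.58 m below the top of the plate, so the highest point sits at h_top = 3.48412 − 0.58 = 2.90412 m below the surface.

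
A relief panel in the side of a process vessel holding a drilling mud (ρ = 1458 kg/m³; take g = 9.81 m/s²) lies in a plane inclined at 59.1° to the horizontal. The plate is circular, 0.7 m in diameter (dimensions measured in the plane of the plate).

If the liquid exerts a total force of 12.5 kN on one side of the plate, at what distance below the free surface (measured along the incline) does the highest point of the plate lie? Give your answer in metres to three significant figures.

γ = ρg = 1458 × 9.81 / 1000 = 14.30298 kN/m³.
A = π(0.35)² = 0.384845 m².
From F = γ·h_c·A, the centroid depth is h_c = 12.5/(14.30298 × 0.384845) = 2.2709 m.
Let θ = 59.1° be the plate's angle to the horizontal; measure y along the incline from where the plane meets the free surface. Vertical depth h = y·sinθ with sinθ = 0.858065.
Along the incline, y_c = h_c/sinθ = 2.2709/0.858065 = 2.64654 m.
The centroid is at the centre, 0.35 m below the top of the plate, so the highest point sits at y_top = 2.64654 − 0.35 = 2.29654 m along the incline.

y_top ≈ 2.30 m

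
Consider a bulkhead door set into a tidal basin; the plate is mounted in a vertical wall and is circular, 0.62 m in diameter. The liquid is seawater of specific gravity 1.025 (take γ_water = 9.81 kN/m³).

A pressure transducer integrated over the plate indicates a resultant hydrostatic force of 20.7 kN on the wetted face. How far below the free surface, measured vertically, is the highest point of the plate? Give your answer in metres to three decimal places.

d_top ≈ 6.509 m

γ = 1.025 × 9.81 = 10.05525 kN/m³.
A = π(0.31)² = 0.301907 m².
From F = γ·h_c·A, the centroid depth is h_c = 20.7/(10.05525 × 0.301907) = 6.81874 m.
The centroid is at the centre, 0.31 m below the top of the plate, so the highest point sits at h_top = 6.81874 − 0.31 = 6.50874 m below the surface.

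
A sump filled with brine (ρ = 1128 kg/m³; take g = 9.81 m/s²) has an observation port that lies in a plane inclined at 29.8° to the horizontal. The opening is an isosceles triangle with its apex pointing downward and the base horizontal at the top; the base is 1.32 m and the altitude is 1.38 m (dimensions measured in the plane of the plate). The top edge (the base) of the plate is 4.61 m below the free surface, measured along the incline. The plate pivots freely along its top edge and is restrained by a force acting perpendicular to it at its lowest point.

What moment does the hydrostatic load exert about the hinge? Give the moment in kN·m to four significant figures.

γ = ρg = 1128 × 9.81 / 1000 = 11.06568 kN/m³.
Let θ = 29.8° be the plate's angle to the horizontal; measure y along the incline from where the plane meets the free surface. Vertical depth h = y·sinθ with sinθ = 0.496974.
With the apex down, the centroid sits h/3 = 1.38/3 = 0.46 m below the base (the top edge), so y_c = 4.61 + 0.46 = 5.07 m and h_c = 5.07 × 0.496974 = 2.51966 m.
A = ½ × 1.32 × 1.38 = 0.9108 m².
Resultant F = γ·h_c·A = 11.06568 × 2.51966 × 0.9108 = 25.3947 kN.
I_c = b·h³/36 = 1.32 × 1.38³/36 = 0.0963626 m⁴.
Centre of pressure: y_p = y_c + I_c/(y_c·A) = 5.07 + 0.0963626/(5.07 × 0.9108) = 5.07 + 0.0208678 = 5.09087 m along the plane.
The resultant acts 0.46 + 0.0208678 = 0.480868 m (along the plate) below the hinge at the top edge, so the moment about the hinge is M = F × 0.480868 = 25.3947 × 0.480868 = 12.2115 kN·m.

M ≈ 12.21 kN·m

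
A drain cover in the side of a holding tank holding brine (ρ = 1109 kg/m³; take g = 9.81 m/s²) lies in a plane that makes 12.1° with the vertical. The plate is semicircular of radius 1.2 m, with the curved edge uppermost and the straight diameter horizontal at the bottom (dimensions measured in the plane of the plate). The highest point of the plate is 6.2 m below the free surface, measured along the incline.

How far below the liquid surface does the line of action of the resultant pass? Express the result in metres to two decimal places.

h_p = 6.75 m

γ = ρg = 1109 × 9.81 / 1000 = 10.87929 kN/m³.
The plate makes 12.1° with the vertical, i.e. θ = 90° − 12.1° = 77.9° to the horizontal. Measuring y along the incline from the free-surface line, vertical depth h = y·sinθ with sinθ = 0.977783.
The centroid lies 4r/(3π) = 0.509296 m above the diameter, so r − 4r/(3π) = 1.2 − 0.509296 = 0.690704 m below the topmost point, so y_c = 6.2 + 0.690704 = 6.8907 m and h_c = 6.8907 × 0.977783 = 6.73761 m.
A = πr²/2 = π × 1.2²/2 = 2.26195 m².
Resultant F = γ·h_c·A = 10.87929 × 6.73761 × 2.26195 = 165.802 kN.
I_c = (π/8 − 8/(9π))·r⁴ = 0.109757 × 1.2⁴ = 0.227592 m⁴.
Centre of pressure: y_p = y_c + I_c/(y_c·A) = 6.8907 + 0.227592/(6.8907 × 2.26195) = 6.8907 + 0.0146019 = 6.9053 m along the plane.
Vertically, h_p = y_p·sinθ = 6.9053 × 0.977783 = 6.75188 m.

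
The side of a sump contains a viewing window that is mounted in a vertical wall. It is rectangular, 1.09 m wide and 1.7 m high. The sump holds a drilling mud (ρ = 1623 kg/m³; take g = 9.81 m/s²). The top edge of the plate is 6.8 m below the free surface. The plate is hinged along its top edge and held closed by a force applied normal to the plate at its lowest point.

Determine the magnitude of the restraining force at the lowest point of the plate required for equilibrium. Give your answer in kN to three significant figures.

γ = ρg = 1623 × 9.81 / 1000 = 15.92163 kN/m³.
The centroid lies 1.7/2 = 0.85 m below the top edge, so the centroid depth is h_c = 6.8 + 0.85 = 7.65 m.
A = 1.09 × 1.7 = 1.853 m².
Resultant F = γ·h_c·A = 15.92163 × 7.65 × 1.853 = 225.696 kN.
I_c = b·h³/12 = 1.09 × 1.7³/12 = 0.446264 m⁴.
Centre of pressure: y_p = y_c + I_c/(y_c·A) = 7.65 + 0.446264/(7.65 × 1.853) = 7.65 + 0.0314815 = 7.68148 m along the plane.
The resultant acts 0.85 + 0.0314815 = 0.881482 m (along the plate) below the hinge at the top edge, so the moment about the hinge is M = F × 0.881482 = 225.696 × 0.881482 = 198.947 kN·m.
A normal force at the bottom, 1.7 m from the hinge, must supply this moment: P = 198.947/1.7 = 117.028 kN.

P ≈ 117 kN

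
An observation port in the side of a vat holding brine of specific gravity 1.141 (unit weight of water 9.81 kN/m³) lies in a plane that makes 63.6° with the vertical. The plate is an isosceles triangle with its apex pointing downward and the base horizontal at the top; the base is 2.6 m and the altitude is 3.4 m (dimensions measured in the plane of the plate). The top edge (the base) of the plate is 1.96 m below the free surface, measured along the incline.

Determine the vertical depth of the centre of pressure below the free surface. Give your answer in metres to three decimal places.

h_p = 1.468 m

γ = 1.141 × 9.81 = 11.19321 kN/m³.
The plate makes 63.6° with the vertical, i.e. θ = 90° − 63.6° = 26.4° to the horizontal. Measuring y along the incline from the free-surface line, vertical depth h = y·sinθ with sinθ = 0.444635.
With the apex down, the centroid sits h/3 = 3.4/3 = 1.13333 m below the base (the top edge), so y_c = 1.96 + 1.13333 = 3.09333 m and h_c = 3.09333 × 0.444635 = 1.3754 m.
A = ½ × 2.6 × 3.4 = 4.42 m².
Resultant F = γ·h_c·A = 11.19321 × 1.3754 × 4.42 = 68.0465 kN.
I_c = b·h³/36 = 2.6 × 3.4³/36 = 2.83862 m⁴.
Centre of pressure: y_p = y_c + I_c/(y_c·A) = 3.09333 + 2.83862/(3.09333 × 4.42) = 3.09333 + 0.207615 = 3.30095 m along the plane.
Vertically, h_p = y_p·sinθ = 3.30095 × 0.444635 = 1.46772 m.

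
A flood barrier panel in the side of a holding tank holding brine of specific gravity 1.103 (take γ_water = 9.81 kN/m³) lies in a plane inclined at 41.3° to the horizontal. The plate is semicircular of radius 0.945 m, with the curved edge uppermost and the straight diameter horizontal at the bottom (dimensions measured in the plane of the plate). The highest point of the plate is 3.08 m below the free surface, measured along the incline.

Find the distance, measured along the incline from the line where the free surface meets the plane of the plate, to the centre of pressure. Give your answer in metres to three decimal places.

y_p = 3.641 m

γ = 1.103 × 9.81 = 10.82043 kN/m³.
Let θ = 41.3° be the plate's angle to the horizontal; measure y along the incline from where the plane meets the free surface. Vertical depth h = y·sinθ with sinθ = 0.660002.
The centroid lies 4r/(3π) = 0.40107 m above the diameter, so r − 4r/(3π) = 0.945 − 0.40107 = 0.54393 m below the topmost point, so y_c = 3.08 + 0.54393 = 3.62393 m and h_c = 3.62393 × 0.660002 = 2.3918 m.
A = πr²/2 = π × 0.945²/2 = 1.40276 m².
Resultant F = γ·h_c·A = 10.82043 × 2.3918 × 1.40276 = 36.3039 kN.
I_c = (π/8 − 8/(9π))·r⁴ = 0.109757 × 0.945⁴ = 0.0875305 m⁴.
Centre of pressure: y_p = y_c + I_c/(y_c·A) = 3.62393 + 0.0875305/(3.62393 × 1.40276) = 3.62393 + 0.0172185 = 3.64115 m along the plane.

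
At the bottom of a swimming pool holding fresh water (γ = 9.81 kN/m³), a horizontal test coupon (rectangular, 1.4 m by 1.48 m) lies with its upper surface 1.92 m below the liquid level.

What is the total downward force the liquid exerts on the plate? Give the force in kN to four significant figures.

F ≈ 39.03 kN

γ = 9.81 kN/m³.
The plate is horizontal, so pressure is uniform at p = γ·h = 9.81 × 1.92 = 18.8352 kN/m².
A = 1.4 × 1.48 = 2.072 m².
F = p·A = 18.8352 × 2.072 = 39.0265 kN.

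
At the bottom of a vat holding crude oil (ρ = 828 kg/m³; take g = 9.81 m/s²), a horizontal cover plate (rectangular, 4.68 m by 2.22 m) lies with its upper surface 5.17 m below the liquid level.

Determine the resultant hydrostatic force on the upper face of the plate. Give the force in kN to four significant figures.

γ = ρg = 828 × 9.81 / 1000 = 8.12268 kN/m³.
The plate is horizontal, so pressure is uniform at p = γ·h = 8.12268 × 5.17 = 41.9943 kN/m².
A = 4.68 × 2.22 = 10.3896 m².
F = p·A = 41.9943 × 10.3896 = 436.304 kN.

F ≈ 436.3 kN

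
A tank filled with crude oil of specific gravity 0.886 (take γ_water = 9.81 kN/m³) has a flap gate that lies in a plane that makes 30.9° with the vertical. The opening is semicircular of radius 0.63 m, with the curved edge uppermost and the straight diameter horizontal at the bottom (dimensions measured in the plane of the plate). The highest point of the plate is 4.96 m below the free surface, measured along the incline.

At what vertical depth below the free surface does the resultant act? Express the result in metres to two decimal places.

h_p = 4.57 m

γ = 0.886 × 9.81 = 8.69166 kN/m³.
The plate makes 30.9° with the vertical, i.e. θ = 90° − 30.9° = 59.1° to the horizontal. Measuring y along the incline from the free-surface line, vertical depth h = y·sinθ with sinθ = 0.858065.
The centroid lies 4r/(3π) = 0.26738 m above the diameter, so r − 4r/(3π) = 0.63 − 0.26738 = 0.36262 m below the topmost point, so y_c = 4.96 + 0.36262 = 5.32262 m and h_c = 5.32262 × 0.858065 = 4.56715 m.
A = πr²/2 = π × 0.63²/2 = 0.623449 m².
Resultant F = γ·h_c·A = 8.69166 × 4.56715 × 0.623449 = 24.7485 kN.
I_c = (π/8 − 8/(9π))·r⁴ = 0.109757 × 0.63⁴ = 0.01729 m⁴.
Centre of pressure: y_p = y_c + I_c/(y_c·A) = 5.32262 + 0.01729/(5.32262 × 0.623449) = 5.32262 + 0.00521037 = 5.32783 m along the plane.
Vertically, h_p = y_p·sinθ = 5.32783 × 0.858065 = 4.57162 m.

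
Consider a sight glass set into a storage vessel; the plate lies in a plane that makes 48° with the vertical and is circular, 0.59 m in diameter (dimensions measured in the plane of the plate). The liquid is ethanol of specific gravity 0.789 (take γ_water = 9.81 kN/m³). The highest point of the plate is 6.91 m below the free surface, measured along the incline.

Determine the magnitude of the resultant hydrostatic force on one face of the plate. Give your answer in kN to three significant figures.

γ = 0.789 × 9.81 = 7.74009 kN/m³.
The plate makes 48° with the vertical, i.e. θ = 90° − 48° = 42° to the horizontal. Measuring y along the incline from the free-surface line, vertical depth h = y·sinθ with sinθ = 0.669131.
The centroid is at the centre, 0.295 m below the top of the plate, so y_c = 6.91 + 0.295 = 7.205 m and h_c = 7.205 × 0.669131 = 4.82109 m.
A = π(0.295)² = 0.273397 m².
Resultant F = γ·h_c·A = 7.74009 × 4.82109 × 0.273397 = 10.202 kN.

F ≈ 10.2 kN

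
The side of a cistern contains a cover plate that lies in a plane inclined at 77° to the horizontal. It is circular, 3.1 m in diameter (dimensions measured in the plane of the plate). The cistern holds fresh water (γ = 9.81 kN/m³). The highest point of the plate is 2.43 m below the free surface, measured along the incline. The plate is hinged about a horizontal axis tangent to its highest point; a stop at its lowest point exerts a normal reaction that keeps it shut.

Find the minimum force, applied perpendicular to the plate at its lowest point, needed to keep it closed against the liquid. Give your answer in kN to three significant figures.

P ≈ 158 kN

γ = 9.81 kN/m³.
Let θ = 77° be the plate's angle to the horizontal; measure y along the incline from where the plane meets the free surface. Vertical depth h = y·sinθ with sinθ = 0.974370.
The centroid is at the centre, 1.55 m below the top of the plate, so y_c = 2.43 + 1.55 = 3.98 m and h_c = 3.98 × 0.974370 = 3.87799 m.
A = π(1.55)² = 7.54768 m².
Resultant F = γ·h_c·A = 9.81 × 3.87799 × 7.54768 = 287.137 kN.
I_c = πr⁴/4 = π × 1.55⁴/4 = 4.53332 m⁴.
Centre of pressure: y_p = y_c + I_c/(y_c·A) = 3.98 + 4.53332/(3.98 × 7.54768) = 3.98 + 0.150911 = 4.13091 m along the plane.
The resultant acts 1.55 + 0.150911 = 1.70091 m (along the plate) below the hinge at the top edge, so the moment about the hinge is M = F × 1.70091 = 287.137 × 1.70091 = 488.394 kN·m.
A normal force at the bottom, 3.1 m from the hinge, must supply this moment: P = 488.394/3.1 = 157.546 kN.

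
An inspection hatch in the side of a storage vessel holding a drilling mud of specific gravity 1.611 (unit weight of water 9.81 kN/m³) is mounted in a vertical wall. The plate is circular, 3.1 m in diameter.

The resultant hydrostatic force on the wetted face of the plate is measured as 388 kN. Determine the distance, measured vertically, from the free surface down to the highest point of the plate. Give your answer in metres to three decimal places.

γ = 1.611 × 9.81 = 15.80391 kN/m³.
A = π(1.55)² = 7.54768 m².
From F = γ·h_c·A, the centroid depth is h_c = 388/(15.80391 × 7.54768) = 3.25277 m.
The centroid is at the centre, 1.55 m below the top of the plate, so the highest point sits at h_top = 3.25277 − 1.55 = 1.70277 m below the surface.

d_top ≈ 1.703 m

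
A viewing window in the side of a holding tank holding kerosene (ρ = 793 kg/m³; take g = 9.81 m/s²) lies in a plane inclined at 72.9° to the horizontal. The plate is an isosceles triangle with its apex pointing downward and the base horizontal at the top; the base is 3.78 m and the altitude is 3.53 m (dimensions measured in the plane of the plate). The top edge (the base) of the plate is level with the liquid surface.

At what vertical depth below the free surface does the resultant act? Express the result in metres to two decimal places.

γ = ρg = 793 × 9.81 / 1000 = 7.77933 kN/m³.
Let θ = 72.9° be the plate's angle to the horizontal; measure y along the incline from where the plane meets the free surface. Vertical depth h = y·sinθ with sinθ = 0.955793.
With the apex down, the centroid sits h/3 = 3.53/3 = 1.17667 m below the base (the top edge), so y_c = 1.17667 m and h_c = 1.17667 × 0.955793 = 1.12465 m.
A = ½ × 3.78 × 3.53 = 6.6717 m².
Resultant F = γ·h_c·A = 7.77933 × 1.12465 × 6.6717 = 58.3709 kN.
I_c = b·h³/36 = 3.78 × 3.53³/36 = 4.61863 m⁴.
Centre of pressure: y_p = y_c + I_c/(y_c·A) = 1.17667 + 4.61863/(1.17667 × 6.6717) = 1.17667 + 0.588331 = 1.765 m along the plane.
Vertically, h_p = y_p·sinθ = 1.765 × 0.955793 = 1.68697 m.

h_p = 1.69 m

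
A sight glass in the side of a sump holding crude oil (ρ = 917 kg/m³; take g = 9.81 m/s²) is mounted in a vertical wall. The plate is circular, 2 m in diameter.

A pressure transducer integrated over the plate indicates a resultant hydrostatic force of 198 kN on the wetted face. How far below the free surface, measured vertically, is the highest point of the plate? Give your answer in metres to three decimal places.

d_top ≈ 6.006 m

γ = ρg = 917 × 9.81 / 1000 = 8.99577 kN/m³.
A = π(1)² = 3.14159 m².
From F = γ·h_c·A, the centroid depth is h_c = 198/(8.99577 × 3.14159) = 7.00612 m.
The centroid is at the centre, 1 m below the top of the plate, so the highest point sits at h_top = 7.00612 − 1 = 6.00612 m below the surface.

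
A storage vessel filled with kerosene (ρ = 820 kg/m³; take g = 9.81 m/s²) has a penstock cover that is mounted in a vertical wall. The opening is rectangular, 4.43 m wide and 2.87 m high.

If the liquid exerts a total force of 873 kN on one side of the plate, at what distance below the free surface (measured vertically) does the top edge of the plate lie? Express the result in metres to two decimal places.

γ = ρg = 820 × 9.81 / 1000 = 8.0442 kN/m³.
A = 4.43 × 2.87 = 12.7141 m².
From F = γ·h_c·A, the centroid depth is h_c = 873/(8.0442 × 12.7141) = 8.53583 m.
The centroid lies 2.87/2 = 1.435 m below the top edge, so the top edge sits at h_top = 8.53583 − 1.435 = 7.10083 m below the surface.

d_top ≈ 7.10 m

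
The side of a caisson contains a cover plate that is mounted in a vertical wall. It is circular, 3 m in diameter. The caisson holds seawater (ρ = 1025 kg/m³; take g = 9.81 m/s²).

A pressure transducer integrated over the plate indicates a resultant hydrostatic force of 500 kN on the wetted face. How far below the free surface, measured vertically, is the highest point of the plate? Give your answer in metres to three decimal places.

γ = ρg = 1025 × 9.81 / 1000 = 10.05525 kN/m³.
A = π(1.5)² = 7.06858 m².
From F = γ·h_c·A, the centroid depth is h_c = 500/(10.05525 × 7.06858) = 7.03469 m.
The centroid is at the centre, 1.5 m below the top of the plate, so the highest point sits at h_top = 7.03469 − 1.5 = 5.53469 m below the surface.

d_top ≈ 5.535 m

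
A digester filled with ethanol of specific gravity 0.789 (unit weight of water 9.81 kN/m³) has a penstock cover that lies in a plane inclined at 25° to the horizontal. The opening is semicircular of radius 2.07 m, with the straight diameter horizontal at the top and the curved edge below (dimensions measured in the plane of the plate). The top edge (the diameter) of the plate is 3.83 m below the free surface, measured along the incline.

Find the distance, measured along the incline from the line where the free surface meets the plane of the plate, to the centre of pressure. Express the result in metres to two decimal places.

y_p = 4.77 m

γ = 0.789 × 9.81 = 7.74009 kN/m³.
Let θ = 25° be the plate's angle to the horizontal; measure y along the incline from where the plane meets the free surface. Vertical depth h = y·sinθ with sinθ = 0.422618.
The centroid of a semicircle lies 4r/(3π) = 0.878535 m from the diameter, here below the top edge, so y_c = 3.83 + 0.878535 = 4.70854 m and h_c = 4.70854 × 0.422618 = 1.98991 m.
A = πr²/2 = π × 2.07²/2 = 6.73071 m².
Resultant F = γ·h_c·A = 7.74009 × 1.98991 × 6.73071 = 103.667 kN.
I_c = (π/8 − 8/(9π))·r⁴ = 0.109757 × 2.07⁴ = 2.01518 m⁴.
Centre of pressure: y_p = y_c + I_c/(y_c·A) = 4.70854 + 2.01518/(4.70854 × 6.73071) = 4.70854 + 0.0635868 = 4.77213 m along the plane.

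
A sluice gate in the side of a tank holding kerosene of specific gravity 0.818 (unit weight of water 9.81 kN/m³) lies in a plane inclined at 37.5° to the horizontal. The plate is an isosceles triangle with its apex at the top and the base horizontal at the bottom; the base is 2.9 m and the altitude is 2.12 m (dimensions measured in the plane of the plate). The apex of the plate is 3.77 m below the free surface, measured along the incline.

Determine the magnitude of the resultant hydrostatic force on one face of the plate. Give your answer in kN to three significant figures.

γ = 0.818 × 9.81 = 8.02458 kN/m³.
Let θ = 37.5° be the plate's angle to the horizontal; measure y along the incline from where the plane meets the free surface. Vertical depth h = y·sinθ with sinθ = 0.608761.
With the apex up, the centroid sits 2h/3 = 2 × 2.12/3 = 1.41333 m below the apex, so y_c = 3.77 + 1.41333 = 5.18333 m and h_c = 5.18333 × 0.608761 = 3.15541 m.
A = ½ × 2.9 × 2.12 = 3.074 m².
Resultant F = γ·h_c·A = 8.02458 × 3.15541 × 3.074 = 77.8363 kN.

F ≈ 77.8 kN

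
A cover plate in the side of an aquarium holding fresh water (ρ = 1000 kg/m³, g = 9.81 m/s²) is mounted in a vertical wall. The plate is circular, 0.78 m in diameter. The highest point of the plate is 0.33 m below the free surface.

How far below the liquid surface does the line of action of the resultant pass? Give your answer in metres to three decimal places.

γ = ρg = 1000 × 9.81 = 9810 N/m³ = 9.81 kN/m³.
The centroid is at the centre, 0.39 m below the top of the plate, so the centroid depth is h_c = 0.33 + 0.39 = 0.72 m.
A = π(0.39)² = 0.477836 m².
Resultant F = γ·h_c·A = 9.81 × 0.72 × 0.477836 = 3.37505 kN.
I_c = πr⁴/4 = π × 0.39⁴/4 = 0.0181697 m⁴.
Centre of pressure: y_p = y_c + I_c/(y_c·A) = 0.72 + 0.0181697/(0.72 × 0.477836) = 0.72 + 0.0528125 = 0.772813 m along the plane.

h_p = 0.773 m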